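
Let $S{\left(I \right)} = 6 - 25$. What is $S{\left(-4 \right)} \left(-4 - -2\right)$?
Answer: $38$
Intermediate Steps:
$S{\left(I \right)} = -19$ ($S{\left(I \right)} = 6 - 25 = -19$)
$S{\left(-4 \right)} \left(-4 - -2\right) = - 19 \left(-4 - -2\right) = - 19 \left(-4 + 2\right) = \left(-19\right) \left(-2\right) = 38$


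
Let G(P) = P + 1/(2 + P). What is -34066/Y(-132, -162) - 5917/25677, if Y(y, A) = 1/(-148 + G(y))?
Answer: 15920207784136/1669005 ≈ 9.5387e+6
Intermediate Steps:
Y(y, A) = 1/(-148 + (1 + y² + 2*y)/(2 + y))
-34066/Y(-132, -162) - 5917/25677 = -34066*(-295 + (-132)² - 146*(-132))/(2 - 132) - 5917/25677 = -34066/(-130/(-295 + 17424 + 19272)) - 5917*1/25677 = -34066/(-130/36401) - 5917/25677 = -34066*(-36401/130) - 5917/25677 = 620018233/65 - 5917/25677 = 15920207784136/1669005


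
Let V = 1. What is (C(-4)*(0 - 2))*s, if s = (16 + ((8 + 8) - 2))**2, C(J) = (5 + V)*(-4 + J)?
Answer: 86400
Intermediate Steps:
C(J) = -24 + 6*J (C(J) = (5 + 1)*(-4 + J) = 6*(-4 + J) = -24 + 6*J)
s = 900 (s = (16 + (16 - 2))**2 = (16 + 14)**2 = 30**2 = 900)
(C(-4)*(0 - 2))*s = ((-24 + 6*(-4))*(0 - 2))*900 = ((-24 - 24)*(-2))*900 = -48*(-2)*900 = 96*900 = 86400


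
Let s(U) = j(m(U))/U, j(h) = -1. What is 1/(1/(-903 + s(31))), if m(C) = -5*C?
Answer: -27994/31 ≈ -903.03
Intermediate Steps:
s(U) = -1/U
1/(1/(-903 + s(31))) = 1/(1/(-903 - 1/31)) = 1/(1/(-27994/31)) = 1/(-31/27994) = -27994/31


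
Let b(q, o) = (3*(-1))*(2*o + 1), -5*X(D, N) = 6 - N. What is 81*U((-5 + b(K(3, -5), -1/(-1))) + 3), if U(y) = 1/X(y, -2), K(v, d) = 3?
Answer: -405/8 ≈ -50.625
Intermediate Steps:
X(D, N) = -6/5 + N/5 (X(D, N) = -(6 - N)/5 = -6/5 + N/5)
b(q, o) = -3 - 6*o (b(q, o) = -3*(1 + 2*o) = -3 - 6*o)
U(y) = -5/8 (U(y) = 1/(-6/5 + (1/5)*(-2)) = 1/(-6/5 - 2/5) = 1/(-8/5) = -5/8)
81*U((-5 + b(K(3, -5), -1/(-1))) + 3) = 81*(-5/8) = -405/8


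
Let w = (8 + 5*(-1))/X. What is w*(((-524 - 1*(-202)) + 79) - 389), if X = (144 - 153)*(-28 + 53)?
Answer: 632/75 ≈ 8.4267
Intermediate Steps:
X = -225 (X = -9*25 = -225)
w = -1/75 (w = (8 + 5*(-1))/(-225) = (8 - 5)*(-1/225) = 3*(-1/225) = -1/75 ≈ -0.013333)
w*(((-524 - 1*(-202)) + 79) - 389) = -(((-524 - 1*(-202)) + 79) - 389)/75 = -(((-524 + 202) + 79) - 389)/75 = -((-322 + 79) - 389)/75 = -(-243 - 389)/75 = -1/75*(-632) = 632/75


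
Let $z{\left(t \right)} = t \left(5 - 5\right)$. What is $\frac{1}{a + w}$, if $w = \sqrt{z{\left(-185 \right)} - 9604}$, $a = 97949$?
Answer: $\frac{97949}{9594016205} - \frac{98 i}{9594016205} \approx 1.0209 \cdot 10^{-5} - 1.0215 \cdot 10^{-8} i$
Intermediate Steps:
$z{\left(t \right)} = 0$ ($z{\left(t \right)} = t 0 = 0$)
$w = 98 i$ ($w = \sqrt{0 - 9604} = \sqrt{-9604} = 98 i \approx 98.0 i$)
$\frac{1}{a + w} = \frac{1}{97949 + 98 i} = \frac{97949 - 98 i}{9594016205}$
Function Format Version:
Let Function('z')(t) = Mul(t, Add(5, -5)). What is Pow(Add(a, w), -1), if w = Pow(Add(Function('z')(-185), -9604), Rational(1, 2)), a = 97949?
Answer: Add(Rational(97949, 9594016205), Mul(Rational(-98, 9594016205), I)) ≈ Add(1.0209e-5, Mul(-1.0215e-8, I))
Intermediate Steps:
Function('z')(t) = 0 (Function('z')(t) = Mul(t, 0) = 0)
w = Mul(98, I) (w = Pow(Add(0, -9604), Rational(1, 2)) = Pow(-9604, Rational(1, 2)) = Mul(98, I) ≈ Mul(98.000, I))
Pow(Add(a, w), -1) = Pow(Add(97949, Mul(98, I)), -1) = Mul(Rational(1, 9594016205), Add(97949, Mul(-98, I)))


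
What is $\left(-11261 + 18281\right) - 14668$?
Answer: $-7648$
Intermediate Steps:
$\left(-11261 + 18281\right) - 14668 = 7020 - 14668 = -7648$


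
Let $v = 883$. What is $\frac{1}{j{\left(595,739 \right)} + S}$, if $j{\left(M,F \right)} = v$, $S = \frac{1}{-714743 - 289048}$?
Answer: $\frac{1003791}{886347452} \approx 0.0011325$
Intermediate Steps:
$S = - \frac{1}{1003791}$ ($S = \frac{1}{-1003791} = - \frac{1}{1003791} \approx -9.9622 \cdot 10^{-7}$)
$j{\left(M,F \right)} = 883$
$\frac{1}{j{\left(595,739 \right)} + S} = \frac{1}{883 - \frac{1}{1003791}} = \frac{1}{\frac{886347452}{1003791}} = \frac{1003791}{886347452}$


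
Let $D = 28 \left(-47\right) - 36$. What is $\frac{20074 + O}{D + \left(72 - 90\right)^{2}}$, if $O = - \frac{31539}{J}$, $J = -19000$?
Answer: $- \frac{381437539}{19532000} \approx -19.529$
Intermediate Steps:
$D = -1352$ ($D = -1316 - 36 = -1352$)
$O = \frac{31539}{19000}$ ($O = - \frac{31539}{-19000} = \left(-31539\right) \left(- \frac{1}{19000}\right) = \frac{31539}{19000} \approx 1.6599$)
$\frac{20074 + O}{D + \left(72 - 90\right)^{2}} = \frac{20074 + \frac{31539}{19000}}{-1352 + \left(72 - 90\right)^{2}} = \frac{381437539}{19000 \left(-1352 + \left(-18\right)^{2}\right)} = \frac{381437539}{19000 \left(-1352 + 324\right)} = \frac{381437539}{19000 \left(-1028\right)} = \frac{381437539}{19000} \left(- \frac{1}{1028}\right) = - \frac{381437539}{19532000}$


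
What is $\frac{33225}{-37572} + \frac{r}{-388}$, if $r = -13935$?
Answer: $\frac{21278105}{607414} \approx 35.031$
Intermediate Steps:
$\frac{33225}{-37572} + \frac{r}{-388} = \frac{33225}{-37572} - \frac{13935}{-388} = 33225 \left(- \frac{1}{37572}\right) - - \frac{13935}{388} = - \frac{11075}{12524} + \frac{13935}{388} = \frac{21278105}{607414}$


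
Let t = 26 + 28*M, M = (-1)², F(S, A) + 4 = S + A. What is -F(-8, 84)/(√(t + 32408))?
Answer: -36*√32462/16231 ≈ -0.39962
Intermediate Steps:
F(S, A) = -4 + A + S (F(S, A) = -4 + (S + A) = -4 + (A + S) = -4 + A + S)
M = 1
t = 54 (t = 26 + 28*1 = 26 + 28 = 54)
-F(-8, 84)/(√(t + 32408)) = -(-4 + 84 - 8)/(√(54 + 32408)) = -72/(√32462) = -72*√32462/32462 = -36*√32462/16231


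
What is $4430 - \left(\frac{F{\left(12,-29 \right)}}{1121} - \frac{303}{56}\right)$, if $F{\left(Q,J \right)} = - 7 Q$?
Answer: $\frac{278442047}{62776} \approx 4435.5$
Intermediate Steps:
$4430 - \left(\frac{F{\left(12,-29 \right)}}{1121} - \frac{303}{56}\right) = 4430 - \left(\frac{\left(-7\right) 12}{1121} - \frac{303}{56}\right) = 4430 - \left(\left(-84\right) \frac{1}{1121} - \frac{303}{56}\right) = 4430 - \left(- \frac{84}{1121} - \frac{303}{56}\right) = 4430 - - \frac{344367}{62776} = 4430 + \frac{344367}{62776} = \frac{278442047}{62776}$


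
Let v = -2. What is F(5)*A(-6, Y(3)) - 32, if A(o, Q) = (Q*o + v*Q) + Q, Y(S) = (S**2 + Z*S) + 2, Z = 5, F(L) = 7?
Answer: -1306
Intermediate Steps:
Y(S) = 2 + S**2 + 5*S (Y(S) = (S**2 + 5*S) + 2 = 2 + S**2 + 5*S)
A(o, Q) = -Q + Q*o (A(o, Q) = (Q*o - 2*Q) + Q = (-2*Q + Q*o) + Q = -Q + Q*o)
F(5)*A(-6, Y(3)) - 32 = 7*((2 + 3**2 + 5*3)*(-1 - 6)) - 32 = 7*((2 + 9 + 15)*(-7)) - 32 = 7*(26*(-7)) - 32 = 7*(-182) - 32 = -1274 - 32 = -1306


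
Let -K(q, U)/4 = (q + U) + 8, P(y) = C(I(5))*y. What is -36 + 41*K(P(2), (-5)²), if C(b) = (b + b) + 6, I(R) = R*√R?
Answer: -7416 - 3280*√5 ≈ -14750.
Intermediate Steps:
I(R) = R^(3/2)
C(b) = 6 + 2*b (C(b) = 2*b + 6 = 6 + 2*b)
P(y) = y*(6 + 10*√5) (P(y) = (6 + 2*5^(3/2))*y = (6 + 2*(5*√5))*y = (6 + 10*√5)*y = y*(6 + 10*√5))
K(q, U) = -32 - 4*U - 4*q (K(q, U) = -4*((q + U) + 8) = -4*((U + q) + 8) = -4*(8 + U + q) = -32 - 4*U - 4*q)
-36 + 41*K(P(2), (-5)²) = -36 + 41*(-32 - 4*(-5)² - 8*2*(3 + 5*√5)) = -36 + 41*(-32 - 4*25 - 4*(12 + 20*√5)) = -36 + 41*(-32 - 100 + (-48 - 80*√5)) = -36 + 41*(-180 - 80*√5) = -36 + (-7380 - 3280*√5) = -7416 - 3280*√5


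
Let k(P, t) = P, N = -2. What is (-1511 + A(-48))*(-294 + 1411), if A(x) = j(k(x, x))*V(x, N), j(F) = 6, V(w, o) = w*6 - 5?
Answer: -3651473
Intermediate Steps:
V(w, o) = -5 + 6*w (V(w, o) = 6*w - 5 = -5 + 6*w)
A(x) = -30 + 36*x (A(x) = 6*(-5 + 6*x) = -30 + 36*x)
(-1511 + A(-48))*(-294 + 1411) = (-1511 + (-30 + 36*(-48)))*(-294 + 1411) = (-1511 + (-30 - 1728))*1117 = (-1511 - 1758)*1117 = -3269*1117 = -3651473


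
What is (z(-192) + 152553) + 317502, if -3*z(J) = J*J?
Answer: 457767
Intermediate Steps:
z(J) = -J²/3 (z(J) = -J*J/3 = -J²/3)
(z(-192) + 152553) + 317502 = (-⅓*(-192)² + 152553) + 317502 = (-⅓*36864 + 152553) + 317502 = (-12288 + 152553) + 317502 = 140265 + 317502 = 457767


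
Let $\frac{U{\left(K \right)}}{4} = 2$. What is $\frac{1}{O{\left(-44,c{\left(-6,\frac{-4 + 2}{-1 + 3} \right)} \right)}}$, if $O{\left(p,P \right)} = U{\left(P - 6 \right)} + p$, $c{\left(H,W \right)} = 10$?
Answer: $- \frac{1}{36} \approx -0.027778$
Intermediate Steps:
$U{\left(K \right)} = 8$ ($U{\left(K \right)} = 4 \cdot 2 = 8$)
$O{\left(p,P \right)} = 8 + p$
$\frac{1}{O{\left(-44,c{\left(-6,\frac{-4 + 2}{-1 + 3} \right)} \right)}} = \frac{1}{8 - 44} = \frac{1}{-36} = - \frac{1}{36}$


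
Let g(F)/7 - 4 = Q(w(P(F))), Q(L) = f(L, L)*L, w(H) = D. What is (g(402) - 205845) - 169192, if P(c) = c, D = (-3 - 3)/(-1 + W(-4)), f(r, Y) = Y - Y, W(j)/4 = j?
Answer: -375009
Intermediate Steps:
W(j) = 4*j
f(r, Y) = 0
D = 6/17 (D = (-3 - 3)/(-1 + 4*(-4)) = -6/(-1 - 16) = -6/(-17) = -6*(-1/17) = 6/17 ≈ 0.35294)
w(H) = 6/17
Q(L) = 0 (Q(L) = 0*L = 0)
g(F) = 28 (g(F) = 28 + 7*0 = 28 + 0 = 28)
(g(402) - 205845) - 169192 = (28 - 205845) - 169192 = -205817 - 169192 = -375009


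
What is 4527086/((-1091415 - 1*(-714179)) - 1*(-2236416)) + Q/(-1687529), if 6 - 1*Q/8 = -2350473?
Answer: -13660059733633/1568710083110 ≈ -8.7078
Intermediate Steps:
Q = 18803832 (Q = 48 - 8*(-2350473) = 48 + 18803784 = 18803832)
4527086/((-1091415 - 1*(-714179)) - 1*(-2236416)) + Q/(-1687529) = 4527086/((-1091415 - 1*(-714179)) - 1*(-2236416)) + 18803832/(-1687529) = 4527086/((-1091415 + 714179) + 2236416) + 18803832*(-1/1687529) = 4527086/(-377236 + 2236416) - 18803832/1687529 = 4527086/1859180 - 18803832/1687529 = 4527086*(1/1859180) - 18803832/1687529 = 2263543/929590 - 18803832/1687529 = -13660059733633/1568710083110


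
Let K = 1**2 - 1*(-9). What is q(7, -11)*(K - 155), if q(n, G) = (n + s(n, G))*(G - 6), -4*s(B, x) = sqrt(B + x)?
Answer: 17255 - 2465*I/2 ≈ 17255.0 - 1232.5*I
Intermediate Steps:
s(B, x) = -sqrt(B + x)/4
K = 10 (K = 1 + 9 = 10)
q(n, G) = (-6 + G)*(n - sqrt(G + n)/4) (q(n, G) = (n - sqrt(n + G)/4)*(G - 6) = (n - sqrt(G + n)/4)*(-6 + G) = (-6 + G)*(n - sqrt(G + n)/4))
q(7, -11)*(K - 155) = (-6*7 + 3*sqrt(-11 + 7)/2 - 11*7 - 1/4*(-11)*sqrt(-11 + 7))*(10 - 155) = (-42 + 3*sqrt(-4)/2 - 77 - 1/4*(-11)*sqrt(-4))*(-145) = (-42 + 3*(2*I)/2 - 77 - 1/4*(-11)*2*I)*(-145) = (-42 + 3*I - 77 + 11*I/2)*(-145) = (-119 + 17*I/2)*(-145) = 17255 - 2465*I/2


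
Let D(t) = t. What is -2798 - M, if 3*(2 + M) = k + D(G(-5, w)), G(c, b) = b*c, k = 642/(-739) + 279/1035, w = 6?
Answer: -710253709/254955 ≈ -2785.8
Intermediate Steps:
k = -50921/84985 (k = 642*(-1/739) + 279*(1/1035) = -642/739 + 31/115 = -50921/84985 ≈ -0.59918)
M = -3110381/254955 (M = -2 + (-50921/84985 + 6*(-5))/3 = -2 + (-50921/84985 - 30)/3 = -2 + (⅓)*(-2600471/84985) = -2 - 2600471/254955 = -3110381/254955 ≈ -12.200)
-2798 - M = -2798 - 1*(-3110381/254955) = -2798 + 3110381/254955 = -710253709/254955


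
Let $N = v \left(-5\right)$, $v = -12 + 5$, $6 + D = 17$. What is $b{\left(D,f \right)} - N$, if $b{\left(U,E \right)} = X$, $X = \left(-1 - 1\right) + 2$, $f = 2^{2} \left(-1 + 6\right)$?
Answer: $-35$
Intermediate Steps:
$D = 11$ ($D = -6 + 17 = 11$)
$f = 20$ ($f = 4 \cdot 5 = 20$)
$X = 0$ ($X = -2 + 2 = 0$)
$v = -7$
$b{\left(U,E \right)} = 0$
$N = 35$ ($N = \left(-7\right) \left(-5\right) = 35$)
$b{\left(D,f \right)} - N = 0 - 35 = -35$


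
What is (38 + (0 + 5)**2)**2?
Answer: 3969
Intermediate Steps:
(38 + (0 + 5)**2)**2 = (38 + 5**2)**2 = (38 + 25)**2 = 63**2 = 3969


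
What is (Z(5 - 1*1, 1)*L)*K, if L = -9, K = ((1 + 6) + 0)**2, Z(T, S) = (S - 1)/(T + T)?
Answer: 0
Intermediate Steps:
Z(T, S) = (-1 + S)/(2*T) (Z(T, S) = (-1 + S)/((2*T)) = (-1 + S)*(1/(2*T)) = (-1 + S)/(2*T))
K = 49 (K = (7 + 0)**2 = 7**2 = 49)
(Z(5 - 1*1, 1)*L)*K = (((-1 + 1)/(2*(5 - 1*1)))*(-9))*49 = (((1/2)*0/(5 - 1))*(-9))*49 = (((1/2)*0/4)*(-9))*49 = (((1/2)*(1/4)*0)*(-9))*49 = (0*(-9))*49 = 0*49 = 0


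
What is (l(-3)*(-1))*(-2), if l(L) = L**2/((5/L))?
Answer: -54/5 ≈ -10.800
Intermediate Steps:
l(L) = L**3/5 (l(L) = L**2*(L/5) = L**3/5)
(l(-3)*(-1))*(-2) = (((1/5)*(-3)**3)*(-1))*(-2) = (((1/5)*(-27))*(-1))*(-2) = -27/5*(-1)*(-2) = (27/5)*(-2) = -54/5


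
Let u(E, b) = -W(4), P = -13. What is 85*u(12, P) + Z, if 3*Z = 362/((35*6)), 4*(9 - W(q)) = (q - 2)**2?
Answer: -214019/315 ≈ -679.43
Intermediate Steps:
W(q) = 9 - (-2 + q)**2/4 (W(q) = 9 - (q - 2)**2/4 = 9 - (-2 + q)**2/4)
u(E, b) = -8 (u(E, b) = -(9 - (-2 + 4)**2/4) = -(9 - 1/4*2**2) = -(9 - 1/4*4) = -(9 - 1) = -1*8 = -8)
Z = 181/315 (Z = (362/((35*6)))/3 = (362/210)/3 = (362*(1/210))/3 = (1/3)*(181/105) = 181/315 ≈ 0.57460)
85*u(12, P) + Z = 85*(-8) + 181/315 = -680 + 181/315 = -214019/315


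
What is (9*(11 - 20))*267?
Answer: -21627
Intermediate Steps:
(9*(11 - 20))*267 = (9*(-9))*267 = -81*267 = -21627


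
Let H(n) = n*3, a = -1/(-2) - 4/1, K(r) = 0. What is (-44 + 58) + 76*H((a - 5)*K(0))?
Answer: 14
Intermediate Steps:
a = -7/2 (a = -1*(-½) - 4*1 = ½ - 4 = -7/2 ≈ -3.5000)
H(n) = 3*n
(-44 + 58) + 76*H((a - 5)*K(0)) = (-44 + 58) + 76*(3*((-7/2 - 5)*0)) = 14 + 76*(3*(-17/2*0)) = 14 + 76*(3*0) = 14 + 76*0 = 14 + 0 = 14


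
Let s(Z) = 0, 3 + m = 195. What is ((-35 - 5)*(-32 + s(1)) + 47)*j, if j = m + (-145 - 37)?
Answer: 13270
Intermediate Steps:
m = 192 (m = -3 + 195 = 192)
j = 10 (j = 192 + (-145 - 37) = 192 - 182 = 10)
((-35 - 5)*(-32 + s(1)) + 47)*j = ((-35 - 5)*(-32 + 0) + 47)*10 = (-40*(-32) + 47)*10 = (1280 + 47)*10 = 1327*10 = 13270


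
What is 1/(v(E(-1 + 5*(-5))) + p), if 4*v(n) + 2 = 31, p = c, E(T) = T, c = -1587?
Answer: -4/6319 ≈ -0.00063301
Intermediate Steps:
p = -1587
v(n) = 29/4 (v(n) = -½ + (¼)*31 = -½ + 31/4 = 29/4)
1/(v(E(-1 + 5*(-5))) + p) = 1/(29/4 - 1587) = 1/(-6319/4) = -4/6319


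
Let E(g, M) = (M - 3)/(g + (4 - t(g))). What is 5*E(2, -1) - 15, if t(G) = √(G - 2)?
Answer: -55/3 ≈ -18.333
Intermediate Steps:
t(G) = √(-2 + G)
E(g, M) = (-3 + M)/(4 + g - √(-2 + g)) (E(g, M) = (M - 3)/(g + (4 - √(-2 + g))) = (-3 + M)/(4 + g - √(-2 + g)))
5*E(2, -1) - 15 = 5*((-3 - 1)/(4 + 2 - √(-2 + 2))) - 15 = 5*(-4/(4 + 2 - √0)) - 15 = 5*(-4/(4 + 2 - 1*0)) - 15 = 5*(-4/(4 + 2 + 0)) - 15 = 5*(-4/6) - 15 = 5*((⅙)*(-4)) - 15 = 5*(-⅔) - 15 = -10/3 - 15 = -55/3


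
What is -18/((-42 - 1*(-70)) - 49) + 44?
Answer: 314/7 ≈ 44.857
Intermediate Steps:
-18/((-42 - 1*(-70)) - 49) + 44 = -18/((-42 + 70) - 49) + 44 = -18/(28 - 49) + 44 = -18/(-21) + 44 = -1/21*(-18) + 44 = 6/7 + 44 = 314/7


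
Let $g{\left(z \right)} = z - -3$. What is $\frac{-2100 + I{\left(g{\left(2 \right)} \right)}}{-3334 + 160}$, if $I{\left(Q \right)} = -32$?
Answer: $\frac{1066}{1587} \approx 0.67171$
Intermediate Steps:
$g{\left(z \right)} = 3 + z$ ($g{\left(z \right)} = z + 3 = 3 + z$)
$\frac{-2100 + I{\left(g{\left(2 \right)} \right)}}{-3334 + 160} = \frac{-2100 - 32}{-3334 + 160} = - \frac{2132}{-3174} = \left(-2132\right) \left(- \frac{1}{3174}\right) = \frac{1066}{1587}$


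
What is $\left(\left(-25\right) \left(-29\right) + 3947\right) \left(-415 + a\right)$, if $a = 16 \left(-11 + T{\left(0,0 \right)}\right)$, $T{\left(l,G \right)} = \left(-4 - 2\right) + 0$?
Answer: $-3209664$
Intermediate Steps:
$T{\left(l,G \right)} = -6$ ($T{\left(l,G \right)} = -6 + 0 = -6$)
$a = -272$ ($a = 16 \left(-11 - 6\right) = 16 \left(-17\right) = -272$)
$\left(\left(-25\right) \left(-29\right) + 3947\right) \left(-415 + a\right) = \left(\left(-25\right) \left(-29\right) + 3947\right) \left(-415 - 272\right) = \left(725 + 3947\right) \left(-687\right) = 4672 \left(-687\right) = -3209664$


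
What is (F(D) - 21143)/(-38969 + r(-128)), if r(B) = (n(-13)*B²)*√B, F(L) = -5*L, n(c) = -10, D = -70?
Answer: 270094139/1145830806587 - 9084600320*I*√2/1145830806587 ≈ 0.00023572 - 0.011212*I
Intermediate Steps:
r(B) = -10*B^(5/2) (r(B) = (-10*B²)*√B = -10*B^(5/2))
(F(D) - 21143)/(-38969 + r(-128)) = (-5*(-70) - 21143)/(-38969 - 1310720*I*√2) = (350 - 21143)/(-38969 - 1310720*I*√2) = -20793/(-38969 - 1310720*I*√2)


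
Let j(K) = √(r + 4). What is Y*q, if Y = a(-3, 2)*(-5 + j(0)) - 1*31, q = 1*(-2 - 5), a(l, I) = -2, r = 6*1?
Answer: 147 + 14*√10 ≈ 191.27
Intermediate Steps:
r = 6
j(K) = √10 (j(K) = √(6 + 4) = √10)
q = -7 (q = 1*(-7) = -7)
Y = -21 - 2*√10 (Y = -2*(-5 + √10) - 1*31 = (10 - 2*√10) - 31 = -21 - 2*√10 ≈ -27.325)
Y*q = (-21 - 2*√10)*(-7) = 147 + 14*√10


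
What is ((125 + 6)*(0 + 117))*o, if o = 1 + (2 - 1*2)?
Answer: 15327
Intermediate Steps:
o = 1 (o = 1 + (2 - 2) = 1 + 0 = 1)
((125 + 6)*(0 + 117))*o = ((125 + 6)*(0 + 117))*1 = (131*117)*1 = 15327*1 = 15327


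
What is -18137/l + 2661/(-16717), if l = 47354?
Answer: -429205223/791616818 ≈ -0.54219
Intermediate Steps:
-18137/l + 2661/(-16717) = -18137/47354 + 2661/(-16717) = -18137*1/47354 + 2661*(-1/16717) = -18137/47354 - 2661/16717 = -429205223/791616818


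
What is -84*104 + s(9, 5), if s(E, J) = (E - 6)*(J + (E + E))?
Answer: -8667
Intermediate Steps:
s(E, J) = (-6 + E)*(J + 2*E)
-84*104 + s(9, 5) = -84*104 + (-12*9 - 6*5 + 2*9² + 9*5) = -8736 + (-108 - 30 + 2*81 + 45) = -8736 + (-108 - 30 + 162 + 45) = -8736 + 69 = -8667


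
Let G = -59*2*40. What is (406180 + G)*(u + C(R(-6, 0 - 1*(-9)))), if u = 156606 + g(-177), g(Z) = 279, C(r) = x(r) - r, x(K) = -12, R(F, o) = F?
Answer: 62980643340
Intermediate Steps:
C(r) = -12 - r
G = -4720 (G = -118*40 = -4720)
u = 156885 (u = 156606 + 279 = 156885)
(406180 + G)*(u + C(R(-6, 0 - 1*(-9)))) = (406180 - 4720)*(156885 + (-12 - 1*(-6))) = 401460*(156885 + (-12 + 6)) = 401460*(156885 - 6) = 401460*156879 = 62980643340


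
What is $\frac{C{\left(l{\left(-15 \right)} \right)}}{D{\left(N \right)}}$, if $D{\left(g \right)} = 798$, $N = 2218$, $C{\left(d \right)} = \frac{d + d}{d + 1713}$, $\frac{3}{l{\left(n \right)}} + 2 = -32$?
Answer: $- \frac{1}{7745787} \approx -1.291 \cdot 10^{-7}$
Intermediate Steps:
$l{\left(n \right)} = - \frac{3}{34}$ ($l{\left(n \right)} = \frac{3}{-2 - 32} = \frac{3}{-34} = 3 \left(- \frac{1}{34}\right) = - \frac{3}{34}$)
$C{\left(d \right)} = \frac{2 d}{1713 + d}$
$\frac{C{\left(l{\left(-15 \right)} \right)}}{D{\left(N \right)}} = \frac{2 \left(- \frac{3}{34}\right) \frac{1}{1713 - \frac{3}{34}}}{798} = 2 \left(- \frac{3}{34}\right) \frac{1}{\frac{58239}{34}} \cdot \frac{1}{798} = 2 \left(- \frac{3}{34}\right) \frac{34}{58239} \cdot \frac{1}{798} = \left(- \frac{2}{19413}\right) \frac{1}{798} = - \frac{1}{7745787}$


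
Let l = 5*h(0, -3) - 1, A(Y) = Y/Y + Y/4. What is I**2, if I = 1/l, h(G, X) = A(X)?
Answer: 16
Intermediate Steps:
A(Y) = 1 + Y/4 (A(Y) = 1 + Y*(1/4) = 1 + Y/4)
h(G, X) = 1 + X/4
l = 1/4 (l = 5*(1 + (1/4)*(-3)) - 1 = 5*(1 - 3/4) - 1 = 5*(1/4) - 1 = 5/4 - 1 = 1/4 ≈ 0.25000)
I = 4 (I = 1/(1/4) = 4)
I**2 = 4**2 = 16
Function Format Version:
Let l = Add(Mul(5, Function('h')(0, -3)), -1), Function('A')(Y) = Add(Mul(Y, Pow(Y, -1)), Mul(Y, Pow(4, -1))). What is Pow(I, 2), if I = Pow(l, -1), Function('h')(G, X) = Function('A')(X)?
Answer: 16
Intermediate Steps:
Function('A')(Y) = Add(1, Mul(Rational(1, 4), Y)) (Function('A')(Y) = Add(1, Mul(Y, Rational(1, 4))) = Add(1, Mul(Rational(1, 4), Y)))
Function('h')(G, X) = Add(1, Mul(Rational(1, 4), X))
l = Rational(1, 4) (l = Add(Mul(5, Add(1, Mul(Rational(1, 4), -3))), -1) = Add(Mul(5, Add(1, Rational(-3, 4))), -1) = Add(Mul(5, Rational(1, 4)), -1) = Add(Rational(5, 4), -1) = Rational(1, 4) ≈ 0.25000)
I = 4 (I = Pow(Rational(1, 4), -1) = 4)
Pow(I, 2) = Pow(4, 2) = 16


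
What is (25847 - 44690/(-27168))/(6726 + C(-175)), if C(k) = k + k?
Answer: 351127993/86611584 ≈ 4.0541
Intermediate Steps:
C(k) = 2*k
(25847 - 44690/(-27168))/(6726 + C(-175)) = (25847 - 44690/(-27168))/(6726 + 2*(-175)) = (25847 - 44690*(-1/27168))/(6726 - 350) = (25847 + 22345/13584)/6376 = (351127993/13584)*(1/6376) = 351127993/86611584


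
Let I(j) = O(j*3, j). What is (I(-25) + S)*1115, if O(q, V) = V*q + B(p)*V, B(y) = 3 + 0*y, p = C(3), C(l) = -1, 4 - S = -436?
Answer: 2497600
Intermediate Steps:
S = 440 (S = 4 - 1*(-436) = 4 + 436 = 440)
p = -1
B(y) = 3 (B(y) = 3 + 0 = 3)
O(q, V) = 3*V + V*q (O(q, V) = V*q + 3*V = 3*V + V*q)
I(j) = j*(3 + 3*j) (I(j) = j*(3 + j*3) = j*(3 + 3*j))
(I(-25) + S)*1115 = (3*(-25)*(1 - 25) + 440)*1115 = (3*(-25)*(-24) + 440)*1115 = (1800 + 440)*1115 = 2240*1115 = 2497600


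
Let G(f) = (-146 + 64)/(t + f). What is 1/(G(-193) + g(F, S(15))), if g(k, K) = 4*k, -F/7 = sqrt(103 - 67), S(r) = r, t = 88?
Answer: -105/17558 ≈ -0.0059802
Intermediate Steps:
G(f) = -82/(88 + f) (G(f) = (-146 + 64)/(88 + f) = -82/(88 + f))
F = -42 (F = -7*sqrt(103 - 67) = -7*sqrt(36) = -7*6 = -42)
1/(G(-193) + g(F, S(15))) = 1/(-82/(88 - 193) + 4*(-42)) = 1/(-82/(-105) - 168) = 1/(-82*(-1/105) - 168) = 1/(82/105 - 168) = 1/(-17558/105) = -105/17558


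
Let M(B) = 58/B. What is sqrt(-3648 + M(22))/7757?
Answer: I*sqrt(441089)/85327 ≈ 0.0077835*I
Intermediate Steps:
sqrt(-3648 + M(22))/7757 = sqrt(-3648 + 58/22)/7757 = sqrt(-3648 + 58*(1/22))*(1/7757) = sqrt(-3648 + 29/11)*(1/7757) = sqrt(-40099/11)*(1/7757) = (I*sqrt(441089)/11)*(1/7757) = I*sqrt(441089)/85327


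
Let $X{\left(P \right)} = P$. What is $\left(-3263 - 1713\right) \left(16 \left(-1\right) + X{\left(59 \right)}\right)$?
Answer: $-213968$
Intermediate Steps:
$\left(-3263 - 1713\right) \left(16 \left(-1\right) + X{\left(59 \right)}\right) = \left(-3263 - 1713\right) \left(16 \left(-1\right) + 59\right) = \left(-3263 - 1713\right) \left(-16 + 59\right) = \left(-4976\right) 43 = -213968$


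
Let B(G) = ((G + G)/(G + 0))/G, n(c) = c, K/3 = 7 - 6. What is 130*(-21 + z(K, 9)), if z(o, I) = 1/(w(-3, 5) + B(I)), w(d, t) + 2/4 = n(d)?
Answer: -163410/59 ≈ -2769.7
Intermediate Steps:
K = 3 (K = 3*(7 - 6) = 3*1 = 3)
B(G) = 2/G (B(G) = ((2*G)/G)/G = 2/G)
w(d, t) = -½ + d
z(o, I) = 1/(-7/2 + 2/I) (z(o, I) = 1/((-½ - 3) + 2/I) = 1/(-7/2 + 2/I))
130*(-21 + z(K, 9)) = 130*(-21 - 2*9/(-4 + 7*9)) = 130*(-21 - 2*9/(-4 + 63)) = 130*(-21 - 2*9/59) = 130*(-21 - 2*9*1/59) = 130*(-21 - 18/59) = 130*(-1257/59) = -163410/59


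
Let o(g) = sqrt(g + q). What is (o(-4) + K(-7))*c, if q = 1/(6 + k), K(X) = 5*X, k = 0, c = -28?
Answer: 980 - 14*I*sqrt(138)/3 ≈ 980.0 - 54.821*I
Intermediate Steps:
q = 1/6 (q = 1/(6 + 0) = 1/6 ≈ 0.16667)
o(g) = sqrt(1/6 + g) (o(g) = sqrt(g + 1/6) = sqrt(1/6 + g))
(o(-4) + K(-7))*c = (sqrt(6 + 36*(-4))/6 + 5*(-7))*(-28) = (sqrt(6 - 144)/6 - 35)*(-28) = (sqrt(-138)/6 - 35)*(-28) = ((I*sqrt(138))/6 - 35)*(-28) = (I*sqrt(138)/6 - 35)*(-28) = (-35 + I*sqrt(138)/6)*(-28) = 980 - 14*I*sqrt(138)/3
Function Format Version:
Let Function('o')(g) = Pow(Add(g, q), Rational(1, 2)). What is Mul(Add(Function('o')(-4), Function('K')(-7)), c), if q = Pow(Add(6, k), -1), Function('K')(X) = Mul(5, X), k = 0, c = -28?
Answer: Add(980, Mul(Rational(-14, 3), I, Pow(138, Rational(1, 2)))) ≈ Add(980.00, Mul(-54.821, I))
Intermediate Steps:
q = Rational(1, 6) (q = Pow(Add(6, 0), -1) = Pow(6, -1) = Rational(1, 6) ≈ 0.16667)
Function('o')(g) = Pow(Add(Rational(1, 6), g), Rational(1, 2)) (Function('o')(g) = Pow(Add(g, Rational(1, 6)), Rational(1, 2)) = Pow(Add(Rational(1, 6), g), Rational(1, 2)))
Mul(Add(Function('o')(-4), Function('K')(-7)), c) = Mul(Add(Mul(Rational(1, 6), Pow(Add(6, Mul(36, -4)), Rational(1, 2))), Mul(5, -7)), -28) = Mul(Add(Mul(Rational(1, 6), Pow(Add(6, -144), Rational(1, 2))), -35), -28) = Mul(Add(Mul(Rational(1, 6), Pow(-138, Rational(1, 2))), -35), -28) = Mul(Add(Mul(Rational(1, 6), Mul(I, Pow(138, Rational(1, 2)))), -35), -28) = Mul(Add(Mul(Rational(1, 6), I, Pow(138, Rational(1, 2))), -35), -28) = Mul(Add(-35, Mul(Rational(1, 6), I, Pow(138, Rational(1, 2)))), -28) = Add(980, Mul(Rational(-14, 3), I, Pow(138, Rational(1, 2))))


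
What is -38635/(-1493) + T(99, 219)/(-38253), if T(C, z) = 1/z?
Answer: 323661117952/12507468651 ≈ 25.877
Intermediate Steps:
-38635/(-1493) + T(99, 219)/(-38253) = -38635/(-1493) + 1/(219*(-38253)) = -38635*(-1/1493) + (1/219)*(-1/38253) = 38635/1493 - 1/8377407 = 323661117952/12507468651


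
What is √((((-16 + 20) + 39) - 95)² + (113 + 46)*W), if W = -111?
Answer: 7*I*√305 ≈ 122.25*I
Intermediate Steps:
√((((-16 + 20) + 39) - 95)² + (113 + 46)*W) = √((((-16 + 20) + 39) - 95)² + (113 + 46)*(-111)) = √(((4 + 39) - 95)² + 159*(-111)) = √((43 - 95)² - 17649) = √((-52)² - 17649) = √(2704 - 17649) = √(-14945) = 7*I*√305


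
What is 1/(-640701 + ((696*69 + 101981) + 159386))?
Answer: -1/331310 ≈ -3.0183e-6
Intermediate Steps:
1/(-640701 + ((696*69 + 101981) + 159386)) = 1/(-640701 + ((48024 + 101981) + 159386)) = 1/(-640701 + (150005 + 159386)) = 1/(-640701 + 309391) = 1/(-331310) = -1/331310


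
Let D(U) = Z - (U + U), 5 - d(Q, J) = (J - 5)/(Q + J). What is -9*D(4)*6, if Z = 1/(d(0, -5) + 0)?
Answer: 414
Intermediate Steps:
d(Q, J) = 5 - (-5 + J)/(J + Q) (d(Q, J) = 5 - (J - 5)/(Q + J) = 5 - (-5 + J)/(J + Q))
Z = 1/3 (Z = 1/((5 + 4*(-5) + 5*0)/(-5 + 0) + 0) = 1/((5 - 20 + 0)/(-5) + 0) = 1/(-1/5*(-15) + 0) = 1/(3 + 0) = 1/3 ≈ 0.33333)
D(U) = 1/3 - 2*U (D(U) = 1/3 - (U + U) = 1/3 - 2*U)
-9*D(4)*6 = -9*(1/3 - 2*4)*6 = -9*(1/3 - 8)*6 = -9*(-23/3)*6 = 69*6 = 414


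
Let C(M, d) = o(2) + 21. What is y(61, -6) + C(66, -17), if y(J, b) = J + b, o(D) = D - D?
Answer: 76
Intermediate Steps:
o(D) = 0
C(M, d) = 21 (C(M, d) = 0 + 21 = 21)
y(61, -6) + C(66, -17) = (61 - 6) + 21 = 55 + 21 = 76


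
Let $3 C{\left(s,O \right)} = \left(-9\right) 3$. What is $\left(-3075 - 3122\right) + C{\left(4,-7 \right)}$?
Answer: $-6206$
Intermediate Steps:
$C{\left(s,O \right)} = -9$ ($C{\left(s,O \right)} = \frac{\left(-9\right) 3}{3} = \frac{1}{3} \left(-27\right) = -9$)
$\left(-3075 - 3122\right) + C{\left(4,-7 \right)} = \left(-3075 - 3122\right) - 9 = -6197 - 9 = -6206$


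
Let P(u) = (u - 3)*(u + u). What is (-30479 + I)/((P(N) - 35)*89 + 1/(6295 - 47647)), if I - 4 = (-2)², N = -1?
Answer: 180005256/14195551 ≈ 12.680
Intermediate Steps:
P(u) = 2*u*(-3 + u) (P(u) = (-3 + u)*(2*u) = 2*u*(-3 + u))
I = 8 (I = 4 + (-2)² = 4 + 4 = 8)
(-30479 + I)/((P(N) - 35)*89 + 1/(6295 - 47647)) = (-30479 + 8)/((2*(-1)*(-3 - 1) - 35)*89 + 1/(6295 - 47647)) = -30471/((2*(-1)*(-4) - 35)*89 + 1/(-41352)) = -30471/((8 - 35)*89 - 1/41352) = -30471/(-27*89 - 1/41352) = -30471/(-2403 - 1/41352) = -30471/(-99368857/41352) = -30471*(-41352/99368857) = 180005256/14195551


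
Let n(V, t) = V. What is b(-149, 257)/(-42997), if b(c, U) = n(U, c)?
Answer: -257/42997 ≈ -0.0059772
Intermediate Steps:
b(c, U) = U
b(-149, 257)/(-42997) = 257/(-42997) = 257*(-1/42997) = -257/42997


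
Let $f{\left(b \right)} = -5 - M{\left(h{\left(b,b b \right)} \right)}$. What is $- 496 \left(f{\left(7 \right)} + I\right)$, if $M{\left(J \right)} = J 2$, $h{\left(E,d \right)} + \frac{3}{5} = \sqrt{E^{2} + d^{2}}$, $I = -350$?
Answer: $\frac{877424}{5} + 34720 \sqrt{2} \approx 2.2459 \cdot 10^{5}$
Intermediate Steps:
$h{\left(E,d \right)} = - \frac{3}{5} + \sqrt{E^{2} + d^{2}}$
$M{\left(J \right)} = 2 J$
$f{\left(b \right)} = - \frac{19}{5} - 2 \sqrt{b^{2} + b^{4}}$ ($f{\left(b \right)} = -5 - 2 \left(- \frac{3}{5} + \sqrt{b^{2} + \left(b b\right)^{2}}\right) = -5 - 2 \left(- \frac{3}{5} + \sqrt{b^{2} + \left(b^{2}\right)^{2}}\right) = -5 - 2 \left(- \frac{3}{5} + \sqrt{b^{2} + b^{4}}\right) = -5 - \left(- \frac{6}{5} + 2 \sqrt{b^{2} + b^{4}}\right) = - \frac{19}{5} - 2 \sqrt{b^{2} + b^{4}}$)
$- 496 \left(f{\left(7 \right)} + I\right) = - 496 \left(\left(- \frac{19}{5} - 2 \sqrt{7^{2} + 7^{4}}\right) - 350\right) = - 496 \left(\left(- \frac{19}{5} - 2 \sqrt{49 + 2401}\right) - 350\right) = - 496 \left(\left(- \frac{19}{5} - 2 \sqrt{2450}\right) - 350\right) = - 496 \left(\left(- \frac{19}{5} - 2 \cdot 35 \sqrt{2}\right) - 350\right) = - 496 \left(\left(- \frac{19}{5} - 70 \sqrt{2}\right) - 350\right) = - 496 \left(- \frac{1769}{5} - 70 \sqrt{2}\right) = \frac{877424}{5} + 34720 \sqrt{2}$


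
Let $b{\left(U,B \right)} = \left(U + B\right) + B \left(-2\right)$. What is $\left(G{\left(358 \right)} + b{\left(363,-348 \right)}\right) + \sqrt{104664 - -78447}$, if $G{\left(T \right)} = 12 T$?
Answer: $5007 + \sqrt{183111} \approx 5434.9$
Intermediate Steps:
$b{\left(U,B \right)} = U - B$ ($b{\left(U,B \right)} = \left(B + U\right) - 2 B = U - B$)
$\left(G{\left(358 \right)} + b{\left(363,-348 \right)}\right) + \sqrt{104664 - -78447} = \left(12 \cdot 358 + \left(363 - -348\right)\right) + \sqrt{104664 - -78447} = \left(4296 + \left(363 + 348\right)\right) + \sqrt{104664 + \left(-93 + 78540\right)} = \left(4296 + 711\right) + \sqrt{104664 + 78447} = 5007 + \sqrt{183111}$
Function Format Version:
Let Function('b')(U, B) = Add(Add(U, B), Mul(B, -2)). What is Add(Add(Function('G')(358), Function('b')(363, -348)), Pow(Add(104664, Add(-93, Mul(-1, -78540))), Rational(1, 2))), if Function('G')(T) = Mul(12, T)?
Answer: Add(5007, Pow(183111, Rational(1, 2))) ≈ 5434.9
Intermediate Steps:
Function('b')(U, B) = Add(U, Mul(-1, B)) (Function('b')(U, B) = Add(Add(B, U), Mul(-2, B)) = Add(U, Mul(-1, B)))
Add(Add(Function('G')(358), Function('b')(363, -348)), Pow(Add(104664, Add(-93, Mul(-1, -78540))), Rational(1, 2))) = Add(Add(Mul(12, 358), Add(363, Mul(-1, -348))), Pow(Add(104664, Add(-93, Mul(-1, -78540))), Rational(1, 2))) = Add(Add(4296, Add(363, 348)), Pow(Add(104664, Add(-93, 78540)), Rational(1, 2))) = Add(Add(4296, 711), Pow(Add(104664, 78447), Rational(1, 2))) = Add(5007, Pow(183111, Rational(1, 2)))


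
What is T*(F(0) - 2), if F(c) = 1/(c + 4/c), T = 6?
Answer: -12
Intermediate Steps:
T*(F(0) - 2) = 6*(0/(4 + 0**2) - 2) = 6*(0/(4 + 0) - 2) = 6*(0/4 - 2) = 6*(0*(1/4) - 2) = 6*(0 - 2) = 6*(-2) = -12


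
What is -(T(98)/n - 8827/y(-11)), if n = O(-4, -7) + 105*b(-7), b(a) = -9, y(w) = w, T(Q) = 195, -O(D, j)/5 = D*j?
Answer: -1915030/2387 ≈ -802.27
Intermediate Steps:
O(D, j) = -5*D*j
n = -1085 (n = -5*(-4)*(-7) + 105*(-9) = -140 - 945 = -1085)
-(T(98)/n - 8827/y(-11)) = -(195/(-1085) - 8827/(-11)) = -(195*(-1/1085) - 8827*(-1/11)) = -(-39/217 + 8827/11) = -1*1915030/2387 = -1915030/2387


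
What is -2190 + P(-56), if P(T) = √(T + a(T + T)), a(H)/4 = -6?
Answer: -2190 + 4*I*√5 ≈ -2190.0 + 8.9443*I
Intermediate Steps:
a(H) = -24 (a(H) = 4*(-6) = -24)
P(T) = √(-24 + T) (P(T) = √(T - 24) = √(-24 + T))
-2190 + P(-56) = -2190 + √(-24 - 56) = -2190 + √(-80) = -2190 + 4*I*√5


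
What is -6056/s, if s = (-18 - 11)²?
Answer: -6056/841 ≈ -7.2010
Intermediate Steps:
s = 841 (s = (-29)² = 841)
-6056/s = -6056/841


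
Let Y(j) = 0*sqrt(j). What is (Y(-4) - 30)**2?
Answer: 900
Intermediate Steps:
Y(j) = 0
(Y(-4) - 30)**2 = (0 - 30)**2 = (-30)**2 = 900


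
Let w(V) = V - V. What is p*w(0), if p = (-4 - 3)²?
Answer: 0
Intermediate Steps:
w(V) = 0
p = 49 (p = (-7)² = 49)
p*w(0) = 49*0 = 0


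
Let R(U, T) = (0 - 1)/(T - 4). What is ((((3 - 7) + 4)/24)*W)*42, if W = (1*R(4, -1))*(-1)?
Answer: 0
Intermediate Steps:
R(U, T) = -1/(-4 + T)
W = -⅕ (W = (1*(-1/(-4 - 1)))*(-1) = (1*(-1/(-5)))*(-1) = (1*(-1*(-⅕)))*(-1) = (1*(⅕))*(-1) = (⅕)*(-1) = -⅕ ≈ -0.20000)
((((3 - 7) + 4)/24)*W)*42 = ((((3 - 7) + 4)/24)*(-⅕))*42 = (((-4 + 4)*(1/24))*(-⅕))*42 = ((0*(1/24))*(-⅕))*42 = (0*(-⅕))*42 = 0*42 = 0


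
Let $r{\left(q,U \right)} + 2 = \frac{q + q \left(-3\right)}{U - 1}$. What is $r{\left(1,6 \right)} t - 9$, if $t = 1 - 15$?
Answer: $\frac{123}{5} \approx 24.6$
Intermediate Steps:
$r{\left(q,U \right)} = -2 - \frac{2 q}{-1 + U}$ ($r{\left(q,U \right)} = -2 + \frac{q + q \left(-3\right)}{U - 1} = -2 + \frac{q - 3 q}{-1 + U} = -2 + \frac{\left(-2\right) q}{-1 + U} = -2 - \frac{2 q}{-1 + U}$)
$t = -14$ ($t = 1 - 15 = -14$)
$r{\left(1,6 \right)} t - 9 = \frac{2 \left(1 - 6 - 1\right)}{-1 + 6} \left(-14\right) - 9 = \frac{2 \left(1 - 6 - 1\right)}{5} \left(-14\right) - 9 = 2 \cdot \frac{1}{5} \left(-6\right) \left(-14\right) - 9 = \left(- \frac{12}{5}\right) \left(-14\right) - 9 = \frac{168}{5} - 9 = \frac{123}{5}$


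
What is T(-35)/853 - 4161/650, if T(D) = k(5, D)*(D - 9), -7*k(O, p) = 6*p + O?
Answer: -30708331/3881150 ≈ -7.9122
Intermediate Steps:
k(O, p) = -6*p/7 - O/7 (k(O, p) = -(6*p + O)/7 = -(O + 6*p)/7 = -6*p/7 - O/7)
T(D) = (-9 + D)*(-5/7 - 6*D/7) (T(D) = (-6*D/7 - ⅐*5)*(D - 9) = (-6*D/7 - 5/7)*(-9 + D) = (-5/7 - 6*D/7)*(-9 + D) = (-9 + D)*(-5/7 - 6*D/7))
T(-35)/853 - 4161/650 = -(-9 - 35)*(5 + 6*(-35))/7/853 - 4161/650 = -⅐*(-44)*(5 - 210)*(1/853) - 4161*1/650 = -⅐*(-44)*(-205)*(1/853) - 4161/650 = -9020/7*1/853 - 4161/650 = -9020/5971 - 4161/650 = -30708331/3881150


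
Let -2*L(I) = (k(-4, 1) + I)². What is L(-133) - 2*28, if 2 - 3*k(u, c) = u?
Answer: -17273/2 ≈ -8636.5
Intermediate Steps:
k(u, c) = ⅔ - u/3
L(I) = -(2 + I)²/2 (L(I) = -((⅔ - ⅓*(-4)) + I)²/2 = -((⅔ + 4/3) + I)²/2 = -(2 + I)²/2)
L(-133) - 2*28 = -(2 - 133)²/2 - 2*28 = -½*(-131)² - 1*56 = -½*17161 - 56 = -17161/2 - 56 = -17273/2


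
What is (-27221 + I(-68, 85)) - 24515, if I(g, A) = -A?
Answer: -51821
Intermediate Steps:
(-27221 + I(-68, 85)) - 24515 = (-27221 - 1*85) - 24515 = (-27221 - 85) - 24515 = -27306 - 24515 = -51821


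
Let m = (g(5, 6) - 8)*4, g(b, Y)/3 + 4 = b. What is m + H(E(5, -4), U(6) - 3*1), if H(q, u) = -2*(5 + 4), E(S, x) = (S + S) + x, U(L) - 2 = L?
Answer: -38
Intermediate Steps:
g(b, Y) = -12 + 3*b
U(L) = 2 + L
E(S, x) = x + 2*S (E(S, x) = 2*S + x = x + 2*S)
H(q, u) = -18 (H(q, u) = -2*9 = -18)
m = -20 (m = ((-12 + 3*5) - 8)*4 = ((-12 + 15) - 8)*4 = (3 - 8)*4 = -5*4 = -20)
m + H(E(5, -4), U(6) - 3*1) = -20 - 18 = -38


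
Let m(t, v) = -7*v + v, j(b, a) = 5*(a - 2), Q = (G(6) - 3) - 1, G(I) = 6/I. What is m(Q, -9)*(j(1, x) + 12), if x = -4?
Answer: -972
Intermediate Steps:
Q = -3 (Q = (6/6 - 3) - 1 = (6*(⅙) - 3) - 1 = (1 - 3) - 1 = -2 - 1 = -3)
j(b, a) = -10 + 5*a (j(b, a) = 5*(-2 + a) = -10 + 5*a)
m(t, v) = -6*v
m(Q, -9)*(j(1, x) + 12) = (-6*(-9))*((-10 + 5*(-4)) + 12) = 54*((-10 - 20) + 12) = 54*(-30 + 12) = 54*(-18) = -972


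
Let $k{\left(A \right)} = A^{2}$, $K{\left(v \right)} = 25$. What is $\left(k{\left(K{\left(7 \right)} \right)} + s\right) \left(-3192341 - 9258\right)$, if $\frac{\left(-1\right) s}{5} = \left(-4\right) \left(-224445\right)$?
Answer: $14369656751725$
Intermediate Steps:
$s = -4488900$ ($s = - 5 \left(\left(-4\right) \left(-224445\right)\right) = \left(-5\right) 897780 = -4488900$)
$\left(k{\left(K{\left(7 \right)} \right)} + s\right) \left(-3192341 - 9258\right) = \left(25^{2} - 4488900\right) \left(-3192341 - 9258\right) = \left(625 - 4488900\right) \left(-3201599\right) = \left(-4488275\right) \left(-3201599\right) = 14369656751725$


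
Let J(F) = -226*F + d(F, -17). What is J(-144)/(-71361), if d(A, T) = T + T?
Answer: -32510/71361 ≈ -0.45557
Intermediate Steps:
d(A, T) = 2*T
J(F) = -34 - 226*F (J(F) = -226*F + 2*(-17) = -226*F - 34 = -34 - 226*F)
J(-144)/(-71361) = (-34 - 226*(-144))/(-71361) = (-34 + 32544)*(-1/71361) = 32510*(-1/71361) = -32510/71361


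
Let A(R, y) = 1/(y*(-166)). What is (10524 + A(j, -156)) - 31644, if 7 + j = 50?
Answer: -546923519/25896 ≈ -21120.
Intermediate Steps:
j = 43 (j = -7 + 50 = 43)
A(R, y) = -1/(166*y) (A(R, y) = -1/166/y = -1/(166*y))
(10524 + A(j, -156)) - 31644 = (10524 - 1/166/(-156)) - 31644 = (10524 - 1/166*(-1/156)) - 31644 = (10524 + 1/25896) - 31644 = 272529505/25896 - 31644 = -546923519/25896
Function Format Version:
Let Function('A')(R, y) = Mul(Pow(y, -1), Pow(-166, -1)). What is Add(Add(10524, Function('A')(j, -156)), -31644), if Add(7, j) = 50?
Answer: Rational(-546923519, 25896) ≈ -21120.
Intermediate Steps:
j = 43 (j = Add(-7, 50) = 43)
Function('A')(R, y) = Mul(Rational(-1, 166), Pow(y, -1)) (Function('A')(R, y) = Mul(Pow(y, -1), Rational(-1, 166)) = Mul(Rational(-1, 166), Pow(y, -1)))
Add(Add(10524, Function('A')(j, -156)), -31644) = Add(Add(10524, Mul(Rational(-1, 166), Pow(-156, -1))), -31644) = Add(Add(10524, Mul(Rational(-1, 166), Rational(-1, 156))), -31644) = Add(Add(10524, Rational(1, 25896)), -31644) = Add(Rational(272529505, 25896), -31644) = Rational(-546923519, 25896)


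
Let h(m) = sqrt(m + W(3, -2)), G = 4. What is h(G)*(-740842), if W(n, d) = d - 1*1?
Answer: -740842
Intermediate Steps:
W(n, d) = -1 + d (W(n, d) = d - 1 = -1 + d)
h(m) = sqrt(-3 + m) (h(m) = sqrt(m + (-1 - 2)) = sqrt(m - 3) = sqrt(-3 + m))
h(G)*(-740842) = sqrt(-3 + 4)*(-740842) = sqrt(1)*(-740842) = 1*(-740842) = -740842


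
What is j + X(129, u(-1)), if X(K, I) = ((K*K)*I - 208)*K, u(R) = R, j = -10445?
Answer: -2183966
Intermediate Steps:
X(K, I) = K*(-208 + I*K²) (X(K, I) = (K²*I - 208)*K = (I*K² - 208)*K = (-208 + I*K²)*K = K*(-208 + I*K²))
j + X(129, u(-1)) = -10445 + 129*(-208 - 1*129²) = -10445 + 129*(-208 - 1*16641) = -10445 + 129*(-208 - 16641) = -10445 + 129*(-16849) = -10445 - 2173521 = -2183966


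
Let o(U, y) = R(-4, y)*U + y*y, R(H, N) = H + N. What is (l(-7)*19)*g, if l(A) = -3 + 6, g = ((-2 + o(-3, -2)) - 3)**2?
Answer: 16473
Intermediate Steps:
o(U, y) = y**2 + U*(-4 + y) (o(U, y) = (-4 + y)*U + y*y = U*(-4 + y) + y**2 = y**2 + U*(-4 + y))
g = 289 (g = ((-2 + ((-2)**2 - 3*(-4 - 2))) - 3)**2 = ((-2 + (4 - 3*(-6))) - 3)**2 = ((-2 + (4 + 18)) - 3)**2 = ((-2 + 22) - 3)**2 = (20 - 3)**2 = 17**2 = 289)
l(A) = 3
(l(-7)*19)*g = (3*19)*289 = 57*289 = 16473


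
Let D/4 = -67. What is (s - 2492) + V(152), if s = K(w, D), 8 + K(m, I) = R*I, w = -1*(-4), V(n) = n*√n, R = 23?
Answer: -8664 + 304*√38 ≈ -6790.0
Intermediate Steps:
V(n) = n^(3/2)
w = 4
D = -268 (D = 4*(-67) = -268)
K(m, I) = -8 + 23*I
s = -6172 (s = -8 + 23*(-268) = -8 - 6164 = -6172)
(s - 2492) + V(152) = (-6172 - 2492) + 152^(3/2) = -8664 + 304*√38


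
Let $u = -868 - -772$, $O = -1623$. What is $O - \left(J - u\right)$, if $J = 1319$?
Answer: $-3038$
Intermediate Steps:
$u = -96$ ($u = -868 + 772 = -96$)
$O - \left(J - u\right) = -1623 - 1415 = -3038$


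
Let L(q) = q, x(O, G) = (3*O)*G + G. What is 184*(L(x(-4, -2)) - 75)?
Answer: -9752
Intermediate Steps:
x(O, G) = G + 3*G*O (x(O, G) = 3*G*O + G = G + 3*G*O)
184*(L(x(-4, -2)) - 75) = 184*(-2*(1 + 3*(-4)) - 75) = 184*(-2*(1 - 12) - 75) = 184*(-2*(-11) - 75) = 184*(22 - 75) = 184*(-53) = -9752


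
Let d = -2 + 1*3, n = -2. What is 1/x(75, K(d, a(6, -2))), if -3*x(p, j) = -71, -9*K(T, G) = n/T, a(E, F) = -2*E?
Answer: 3/71 ≈ 0.042253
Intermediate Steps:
d = 1 (d = -2 + 3 = 1)
K(T, G) = 2/(9*T) (K(T, G) = -(-2)/(9*T) = 2/(9*T))
x(p, j) = 71/3 (x(p, j) = -1/3*(-71) = 71/3)
1/x(75, K(d, a(6, -2))) = 1/(71/3) = 3/71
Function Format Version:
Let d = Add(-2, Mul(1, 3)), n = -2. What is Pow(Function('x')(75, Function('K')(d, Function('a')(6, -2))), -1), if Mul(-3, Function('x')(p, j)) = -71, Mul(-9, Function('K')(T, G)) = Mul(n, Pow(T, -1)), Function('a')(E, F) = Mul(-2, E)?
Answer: Rational(3, 71) ≈ 0.042253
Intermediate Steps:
d = 1 (d = Add(-2, 3) = 1)
Function('K')(T, G) = Mul(Rational(2, 9), Pow(T, -1)) (Function('K')(T, G) = Mul(Rational(-1, 9), Mul(-2, Pow(T, -1))) = Mul(Rational(2, 9), Pow(T, -1)))
Function('x')(p, j) = Rational(71, 3) (Function('x')(p, j) = Mul(Rational(-1, 3), -71) = Rational(71, 3))
Pow(Function('x')(75, Function('K')(d, Function('a')(6, -2))), -1) = Pow(Rational(71, 3), -1) = Rational(3, 71)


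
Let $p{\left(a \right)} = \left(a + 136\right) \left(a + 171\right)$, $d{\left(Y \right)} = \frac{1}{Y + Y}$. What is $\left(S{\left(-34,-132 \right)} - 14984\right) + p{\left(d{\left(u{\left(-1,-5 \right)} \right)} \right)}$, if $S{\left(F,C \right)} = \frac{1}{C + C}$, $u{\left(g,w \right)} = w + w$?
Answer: $\frac{108987763}{13200} \approx 8256.7$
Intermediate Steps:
$u{\left(g,w \right)} = 2 w$
$d{\left(Y \right)} = \frac{1}{2 Y}$
$p{\left(a \right)} = \left(136 + a\right) \left(171 + a\right)$
$S{\left(F,C \right)} = \frac{1}{2 C}$
$\left(S{\left(-34,-132 \right)} - 14984\right) + p{\left(d{\left(u{\left(-1,-5 \right)} \right)} \right)} = \left(\frac{1}{2 \left(-132\right)} - 14984\right) + \left(23256 + \left(\frac{1}{2 \cdot 2 \left(-5\right)}\right)^{2} + 307 \frac{1}{2 \cdot 2 \left(-5\right)}\right) = \left(\frac{1}{2} \left(- \frac{1}{132}\right) - 14984\right) + \left(23256 + \left(\frac{1}{2 \left(-10\right)}\right)^{2} + 307 \frac{1}{2 \left(-10\right)}\right) = \left(- \frac{1}{264} - 14984\right) + \left(23256 + \left(\frac{1}{2} \left(- \frac{1}{10}\right)\right)^{2} + 307 \cdot \frac{1}{2} \left(- \frac{1}{10}\right)\right) = - \frac{3955777}{264} + \left(23256 + \left(- \frac{1}{20}\right)^{2} + 307 \left(- \frac{1}{20}\right)\right) = - \frac{3955777}{264} + \left(23256 + \frac{1}{400} - \frac{307}{20}\right) = - \frac{3955777}{264} + \frac{9296261}{400} = \frac{108987763}{13200}$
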